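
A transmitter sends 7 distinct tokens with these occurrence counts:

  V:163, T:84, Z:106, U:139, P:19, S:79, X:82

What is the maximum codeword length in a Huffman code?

4

Merge the two lowest-weight nodes at each step:
merge P(19) and S(79): 98
merge X(82) and T(84): 166
merge 98 and Z(106): 204
merge U(139) and V(163): 302
merge 166 and 204: 370
merge 302 and 370: 672
The first pair merged (P, S) ends up deepest, at depth 4.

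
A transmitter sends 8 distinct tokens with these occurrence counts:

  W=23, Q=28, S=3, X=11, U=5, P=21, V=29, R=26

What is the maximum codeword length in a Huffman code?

5

Merge the two lowest-weight nodes at each step:
S(3) + U(5) → 8
8 + X(11) → 19
19 + P(21) → 40
W(23) + R(26) → 49
Q(28) + V(29) → 57
40 + 49 → 89
57 + 89 → 146
The rarest symbols sit at the bottom; the longest codeword is 5 bits.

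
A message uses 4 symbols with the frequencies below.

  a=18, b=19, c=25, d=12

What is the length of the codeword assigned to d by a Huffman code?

2

Build the tree from the bottom:
d(12) + a(18) → 30
b(19) + c(25) → 44
30 + 44 → 74
d's leaf is at depth 2, giving a 2-bit codeword.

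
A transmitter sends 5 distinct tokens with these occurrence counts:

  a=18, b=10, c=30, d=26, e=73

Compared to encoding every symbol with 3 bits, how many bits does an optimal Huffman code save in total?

148

Fixed-length: 3 bits × 157 symbols = 471 bits.
Huffman merges:
merge b(10) and a(18): 28
merge d(26) and 28: 54
merge c(30) and 54: 84
merge e(73) and 84: 157
Huffman total = 28 + 54 + 84 + 157 = 323 bits.
Saving = 471 − 323 = 148 bits.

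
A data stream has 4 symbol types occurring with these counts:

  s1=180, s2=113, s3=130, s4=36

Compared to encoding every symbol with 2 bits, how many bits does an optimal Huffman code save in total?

31

Fixed-length: 2 bits × 459 symbols = 918 bits.
Huffman merges:
merge s4(36) and s2(113): 149
merge s3(130) and 149: 279
merge s1(180) and 279: 459
Huffman total = 149 + 279 + 459 = 887 bits.
Saving = 918 − 887 = 31 bits.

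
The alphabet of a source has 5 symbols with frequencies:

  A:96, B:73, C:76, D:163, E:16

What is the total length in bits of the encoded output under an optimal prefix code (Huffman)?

937

Greedily combine the two least-frequent nodes:
combine E(16), B(73) → 89
combine C(76), 89 → 165
combine A(96), D(163) → 259
combine 165, 259 → 424
Total encoded bits = sum of merged weights = 89 + 165 + 259 + 424 = 937.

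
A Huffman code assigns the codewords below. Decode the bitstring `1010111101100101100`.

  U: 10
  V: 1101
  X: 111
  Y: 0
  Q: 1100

Read left to right; each codeword is recognised as soon as it completes (prefix code):
  10→U | 10→U | 111→X | 10→U | 1100→Q | 10→U | 1100→Q
Decoded message: UUXUQUQ

UUXUQUQ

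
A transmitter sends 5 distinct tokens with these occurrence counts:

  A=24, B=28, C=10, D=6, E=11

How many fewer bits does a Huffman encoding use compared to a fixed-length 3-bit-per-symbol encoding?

Fixed-length: 3 bits × 79 symbols = 237 bits.
Huffman merges:
combine D(6), C(10) → 16
combine E(11), 16 → 27
combine A(24), 27 → 51
combine B(28), 51 → 79
Huffman total = 16 + 27 + 51 + 79 = 173 bits.
Saving = 237 − 173 = 64 bits.

64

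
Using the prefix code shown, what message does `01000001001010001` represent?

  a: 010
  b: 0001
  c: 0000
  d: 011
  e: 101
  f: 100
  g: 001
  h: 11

Read left to right; each codeword is recognised as soon as it completes (prefix code):
  010→a | 0000→c | 100→f | 101→e | 0001→b
Decoded message: acfeb

acfeb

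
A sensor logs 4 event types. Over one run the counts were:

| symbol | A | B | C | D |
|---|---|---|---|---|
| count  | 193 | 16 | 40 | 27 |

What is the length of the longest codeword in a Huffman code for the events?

Merge the two lowest-weight nodes at each step:
combine B(16), D(27) → 43
combine C(40), 43 → 83
combine 83, A(193) → 276
Maximum depth reached is 3.

3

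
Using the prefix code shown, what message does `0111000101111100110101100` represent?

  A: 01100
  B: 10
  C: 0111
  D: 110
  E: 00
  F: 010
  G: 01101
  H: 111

Read left to right; each codeword is recognised as soon as it completes (prefix code):
  0111→C | 00→E | 010→F | 111→H | 110→D | 01101→G | 01100→A
Decoded message: CEFHDGA

CEFHDGA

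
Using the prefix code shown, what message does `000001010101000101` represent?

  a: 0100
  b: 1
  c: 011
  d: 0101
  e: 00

eedded

Read left to right; each codeword is recognised as soon as it completes (prefix code):
  00→e | 00→e | 0101→d | 0101→d | 00→e | 0101→d
Decoded message: eedded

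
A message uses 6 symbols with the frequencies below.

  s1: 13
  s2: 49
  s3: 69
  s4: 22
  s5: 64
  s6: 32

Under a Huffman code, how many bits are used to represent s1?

Repeatedly merge the two smallest:
combine s1(13), s4(22) → 35
combine s6(32), 35 → 67
combine s2(49), s5(64) → 113
combine 67, s3(69) → 136
combine 113, 136 → 249
s1's leaf is at depth 4, giving a 4-bit codeword.

4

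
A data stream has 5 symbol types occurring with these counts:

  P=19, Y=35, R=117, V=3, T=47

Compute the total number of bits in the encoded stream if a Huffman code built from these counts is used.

Build the Huffman tree bottom-up:
V(3) + P(19) → 22
22 + Y(35) → 57
T(47) + 57 → 104
104 + R(117) → 221
The encoded length is the sum of every internal node's weight: 22 + 57 + 104 + 221 = 404 bits.

404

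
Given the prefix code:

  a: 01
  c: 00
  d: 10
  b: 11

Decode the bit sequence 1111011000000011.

Read left to right; each codeword is recognised as soon as it completes (prefix code):
  11→b | 11→b | 01→a | 10→d | 00→c | 00→c | 00→c | 11→b
Decoded message: bbadcccb

bbadcccb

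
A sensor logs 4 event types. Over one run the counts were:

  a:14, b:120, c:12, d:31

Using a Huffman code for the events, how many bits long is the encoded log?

Merge the two smallest weights repeatedly:
combine c(12), a(14) → 26
combine 26, d(31) → 57
combine 57, b(120) → 177
Each symbol's bit-cost is frequency × depth; summing gives 260 bits (equivalently 26 + 57 + 177).

260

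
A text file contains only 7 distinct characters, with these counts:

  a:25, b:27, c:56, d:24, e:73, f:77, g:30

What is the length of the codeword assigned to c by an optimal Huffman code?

Repeatedly merge the two smallest:
merge d(24) and a(25): 49
merge b(27) and g(30): 57
merge 49 and c(56): 105
merge 57 and e(73): 130
merge f(77) and 105: 182
merge 130 and 182: 312
The subtree containing c is merged 3 times, so code length = 3.

3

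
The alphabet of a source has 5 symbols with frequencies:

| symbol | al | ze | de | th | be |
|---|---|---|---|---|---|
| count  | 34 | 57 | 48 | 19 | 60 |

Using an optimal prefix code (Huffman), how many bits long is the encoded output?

489

Greedily combine the two least-frequent nodes:
merge th(19) and al(34): 53
merge de(48) and 53: 101
merge ze(57) and be(60): 117
merge 101 and 117: 218
Total encoded bits = sum of merged weights = 53 + 101 + 117 + 218 = 489.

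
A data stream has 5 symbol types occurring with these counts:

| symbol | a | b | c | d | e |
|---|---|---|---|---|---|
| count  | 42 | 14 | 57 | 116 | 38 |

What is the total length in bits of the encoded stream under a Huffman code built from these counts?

564

Build the Huffman tree bottom-up:
merge b(14) and e(38): 52
merge a(42) and 52: 94
merge c(57) and 94: 151
merge d(116) and 151: 267
Each symbol's bit-cost is frequency × depth; summing gives 564 bits (equivalently 52 + 94 + 151 + 267).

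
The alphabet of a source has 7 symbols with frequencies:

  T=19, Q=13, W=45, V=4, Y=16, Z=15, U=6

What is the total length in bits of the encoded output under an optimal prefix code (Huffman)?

Merge the two smallest weights repeatedly:
V(4) + U(6) → 10
10 + Q(13) → 23
Z(15) + Y(16) → 31
T(19) + 23 → 42
31 + 42 → 73
W(45) + 73 → 118
The encoded length is the sum of every internal node's weight: 10 + 23 + 31 + 42 + 73 + 118 = 297 bits.

297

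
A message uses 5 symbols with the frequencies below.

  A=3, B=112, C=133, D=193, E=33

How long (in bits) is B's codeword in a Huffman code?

3

Repeatedly merge the two smallest:
A(3) + E(33) → 36
36 + B(112) → 148
C(133) + 148 → 281
D(193) + 281 → 474
B sits 3 levels below the root, so its codeword is 3 bits.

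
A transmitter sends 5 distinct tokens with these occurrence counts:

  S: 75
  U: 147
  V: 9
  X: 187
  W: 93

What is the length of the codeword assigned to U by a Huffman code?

Build the tree from the bottom:
combine V(9), S(75) → 84
combine 84, W(93) → 177
combine U(147), 177 → 324
combine X(187), 324 → 511
U sits 2 levels below the root, so its codeword is 2 bits.

2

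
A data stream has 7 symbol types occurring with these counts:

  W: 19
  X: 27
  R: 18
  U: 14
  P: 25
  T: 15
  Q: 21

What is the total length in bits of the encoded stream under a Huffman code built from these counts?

390

Merge the two smallest weights repeatedly:
merge U(14) and T(15): 29
merge R(18) and W(19): 37
merge Q(21) and P(25): 46
merge X(27) and 29: 56
merge 37 and 46: 83
merge 56 and 83: 139
Total encoded bits = sum of merged weights = 29 + 37 + 46 + 56 + 83 + 139 = 390.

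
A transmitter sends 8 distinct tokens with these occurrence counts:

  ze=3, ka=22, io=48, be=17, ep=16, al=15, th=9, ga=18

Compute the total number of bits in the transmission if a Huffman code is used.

Build the Huffman tree bottom-up:
combine ze(3), th(9) → 12
combine 12, al(15) → 27
combine ep(16), be(17) → 33
combine ga(18), ka(22) → 40
combine 27, 33 → 60
combine 40, io(48) → 88
combine 60, 88 → 148
Each symbol's bit-cost is frequency × depth; summing gives 408 bits (equivalently 12 + 27 + 33 + 40 + 60 + 88 + 148).

408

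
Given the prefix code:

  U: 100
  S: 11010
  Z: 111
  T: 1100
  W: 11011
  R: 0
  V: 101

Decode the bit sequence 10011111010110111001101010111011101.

Read left to right; each codeword is recognised as soon as it completes (prefix code):
  100→U | 111→Z | 11010→S | 11011→W | 100→U | 11010→S | 101→V | 11011→W | 101→V
Decoded message: UZSWUSVWV

UZSWUSVWV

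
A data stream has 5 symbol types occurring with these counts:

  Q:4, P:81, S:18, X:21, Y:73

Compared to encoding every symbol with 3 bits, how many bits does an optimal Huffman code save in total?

Fixed-length: 3 bits × 197 symbols = 591 bits.
Huffman merges:
Q(4) + S(18) → 22
X(21) + 22 → 43
43 + Y(73) → 116
P(81) + 116 → 197
Huffman total = 22 + 43 + 116 + 197 = 378 bits.
Saving = 591 − 378 = 213 bits.

213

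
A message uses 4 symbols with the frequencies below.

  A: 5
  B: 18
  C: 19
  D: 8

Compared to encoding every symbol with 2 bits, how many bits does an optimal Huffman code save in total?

6

Fixed-length: 2 bits × 50 symbols = 100 bits.
Huffman merges:
combine A(5), D(8) → 13
combine 13, B(18) → 31
combine C(19), 31 → 50
Huffman total = 13 + 31 + 50 = 94 bits.
Saving = 100 − 94 = 6 bits.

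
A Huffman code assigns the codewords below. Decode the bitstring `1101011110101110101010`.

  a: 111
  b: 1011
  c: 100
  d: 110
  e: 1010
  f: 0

dbdbee

Read left to right; each codeword is recognised as soon as it completes (prefix code):
  110→d | 1011→b | 110→d | 1011→b | 1010→e | 1010→e
Decoded message: dbdbee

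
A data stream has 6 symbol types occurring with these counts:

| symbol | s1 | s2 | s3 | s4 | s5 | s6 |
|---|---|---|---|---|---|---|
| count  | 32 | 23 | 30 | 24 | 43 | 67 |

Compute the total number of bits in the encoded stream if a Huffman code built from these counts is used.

547

Greedily combine the two least-frequent nodes:
s2(23) + s4(24) → 47
s3(30) + s1(32) → 62
s5(43) + 47 → 90
62 + s6(67) → 129
90 + 129 → 219
Each symbol's bit-cost is frequency × depth; summing gives 547 bits (equivalently 47 + 62 + 90 + 129 + 219).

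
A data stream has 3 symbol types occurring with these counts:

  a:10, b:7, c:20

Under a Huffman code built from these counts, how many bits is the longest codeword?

2

Merge the two lowest-weight nodes at each step:
merge b(7) and a(10): 17
merge 17 and c(20): 37
The first pair merged (b, a) ends up deepest, at depth 2.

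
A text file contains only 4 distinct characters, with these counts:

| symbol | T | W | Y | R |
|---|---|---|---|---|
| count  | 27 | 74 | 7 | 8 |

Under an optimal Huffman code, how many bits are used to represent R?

Huffman merges, smallest pair first:
Y(7) + R(8) → 15
15 + T(27) → 42
42 + W(74) → 116
R's leaf is at depth 3, giving a 3-bit codeword.

3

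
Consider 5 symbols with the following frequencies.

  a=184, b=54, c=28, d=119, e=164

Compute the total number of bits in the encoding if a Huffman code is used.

Merge the two smallest weights repeatedly:
c(28) + b(54) → 82
82 + d(119) → 201
e(164) + a(184) → 348
201 + 348 → 549
Total encoded bits = sum of merged weights = 82 + 201 + 348 + 549 = 1180.

1180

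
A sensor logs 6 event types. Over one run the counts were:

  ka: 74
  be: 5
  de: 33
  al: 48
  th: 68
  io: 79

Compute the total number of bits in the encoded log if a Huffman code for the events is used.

738

Greedily combine the two least-frequent nodes:
be(5) + de(33) → 38
38 + al(48) → 86
th(68) + ka(74) → 142
io(79) + 86 → 165
142 + 165 → 307
The encoded length is the sum of every internal node's weight: 38 + 86 + 142 + 165 + 307 = 738 bits.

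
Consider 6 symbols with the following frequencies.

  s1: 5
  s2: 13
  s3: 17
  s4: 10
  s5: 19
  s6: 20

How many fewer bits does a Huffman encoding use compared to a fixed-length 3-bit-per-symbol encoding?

41

Fixed-length: 3 bits × 84 symbols = 252 bits.
Huffman merges:
combine s1(5), s4(10) → 15
combine s2(13), 15 → 28
combine s3(17), s5(19) → 36
combine s6(20), 28 → 48
combine 36, 48 → 84
Huffman total = 15 + 28 + 36 + 48 + 84 = 211 bits.
Saving = 252 − 211 = 41 bits.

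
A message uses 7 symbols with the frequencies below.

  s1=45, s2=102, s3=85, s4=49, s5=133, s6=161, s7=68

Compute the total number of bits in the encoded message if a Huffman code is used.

Merge the two smallest weights repeatedly:
merge s1(45) and s4(49): 94
merge s7(68) and s3(85): 153
merge 94 and s2(102): 196
merge s5(133) and 153: 286
merge s6(161) and 196: 357
merge 286 and 357: 643
Total encoded bits = sum of merged weights = 94 + 153 + 196 + 286 + 357 + 643 = 1729.

1729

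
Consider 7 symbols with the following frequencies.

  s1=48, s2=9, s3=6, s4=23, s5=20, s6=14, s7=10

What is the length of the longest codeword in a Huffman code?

4

Merge the two lowest-weight nodes at each step:
combine s3(6), s2(9) → 15
combine s7(10), s6(14) → 24
combine 15, s5(20) → 35
combine s4(23), 24 → 47
combine 35, 47 → 82
combine s1(48), 82 → 130
The first pair merged (s3, s2) ends up deepest, at depth 4.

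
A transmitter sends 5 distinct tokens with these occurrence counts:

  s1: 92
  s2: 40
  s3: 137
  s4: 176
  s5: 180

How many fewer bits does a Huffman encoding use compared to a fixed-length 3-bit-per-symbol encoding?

493

Fixed-length: 3 bits × 625 symbols = 1875 bits.
Huffman merges:
merge s2(40) and s1(92): 132
merge 132 and s3(137): 269
merge s4(176) and s5(180): 356
merge 269 and 356: 625
Huffman total = 132 + 269 + 356 + 625 = 1382 bits.
Saving = 1875 − 1382 = 493 bits.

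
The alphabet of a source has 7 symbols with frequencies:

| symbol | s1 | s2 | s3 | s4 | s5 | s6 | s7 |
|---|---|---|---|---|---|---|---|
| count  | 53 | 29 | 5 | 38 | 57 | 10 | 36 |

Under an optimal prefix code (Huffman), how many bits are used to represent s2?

3

Repeatedly merge the two smallest:
s3(5) + s6(10) → 15
15 + s2(29) → 44
s7(36) + s4(38) → 74
44 + s1(53) → 97
s5(57) + 74 → 131
97 + 131 → 228
s2 sits 3 levels below the root, so its codeword is 3 bits.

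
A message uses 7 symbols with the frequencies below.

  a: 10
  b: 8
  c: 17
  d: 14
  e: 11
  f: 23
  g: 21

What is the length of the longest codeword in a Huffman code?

4

Merge the two lowest-weight nodes at each step:
b(8) + a(10) → 18
e(11) + d(14) → 25
c(17) + 18 → 35
g(21) + f(23) → 44
25 + 35 → 60
44 + 60 → 104
The rarest symbols sit at the bottom; the longest codeword is 4 bits.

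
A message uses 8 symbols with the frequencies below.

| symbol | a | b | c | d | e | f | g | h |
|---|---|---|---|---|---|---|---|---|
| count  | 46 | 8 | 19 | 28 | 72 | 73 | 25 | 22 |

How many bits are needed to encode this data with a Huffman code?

Greedily combine the two least-frequent nodes:
b(8) + c(19) → 27
h(22) + g(25) → 47
27 + d(28) → 55
a(46) + 47 → 93
55 + e(72) → 127
f(73) + 93 → 166
127 + 166 → 293
The encoded length is the sum of every internal node's weight: 27 + 47 + 55 + 93 + 127 + 166 + 293 = 808 bits.

808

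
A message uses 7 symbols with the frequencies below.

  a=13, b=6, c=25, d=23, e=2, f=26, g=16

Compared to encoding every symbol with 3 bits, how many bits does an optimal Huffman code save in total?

45

Fixed-length: 3 bits × 111 symbols = 333 bits.
Huffman merges:
combine e(2), b(6) → 8
combine 8, a(13) → 21
combine g(16), 21 → 37
combine d(23), c(25) → 48
combine f(26), 37 → 63
combine 48, 63 → 111
Huffman total = 8 + 21 + 37 + 48 + 63 + 111 = 288 bits.
Saving = 333 − 288 = 45 bits.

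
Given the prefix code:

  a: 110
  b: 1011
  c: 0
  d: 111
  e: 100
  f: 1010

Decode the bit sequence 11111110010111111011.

Read left to right; each codeword is recognised as soon as it completes (prefix code):
  111→d | 111→d | 100→e | 1011→b | 111→d | 1011→b
Decoded message: ddebdb

ddebdb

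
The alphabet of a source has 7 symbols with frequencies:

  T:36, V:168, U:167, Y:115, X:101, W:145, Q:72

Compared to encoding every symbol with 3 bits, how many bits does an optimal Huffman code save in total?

Fixed-length: 3 bits × 804 symbols = 2412 bits.
Huffman merges:
merge T(36) and Q(72): 108
merge X(101) and 108: 209
merge Y(115) and W(145): 260
merge U(167) and V(168): 335
merge 209 and 260: 469
merge 335 and 469: 804
Huffman total = 108 + 209 + 260 + 335 + 469 + 804 = 2185 bits.
Saving = 2412 − 2185 = 227 bits.

227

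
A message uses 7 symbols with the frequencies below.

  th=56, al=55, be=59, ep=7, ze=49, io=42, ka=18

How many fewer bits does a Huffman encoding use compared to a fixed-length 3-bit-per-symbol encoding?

Fixed-length: 3 bits × 286 symbols = 858 bits.
Huffman merges:
combine ep(7), ka(18) → 25
combine 25, io(42) → 67
combine ze(49), al(55) → 104
combine th(56), be(59) → 115
combine 67, 104 → 171
combine 115, 171 → 286
Huffman total = 25 + 67 + 104 + 115 + 171 + 286 = 768 bits.
Saving = 858 − 768 = 90 bits.

90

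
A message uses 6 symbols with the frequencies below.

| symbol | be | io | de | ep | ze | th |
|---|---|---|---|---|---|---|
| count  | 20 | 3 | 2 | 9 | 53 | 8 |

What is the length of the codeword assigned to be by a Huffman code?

2

Repeatedly merge the two smallest:
merge de(2) and io(3): 5
merge 5 and th(8): 13
merge ep(9) and 13: 22
merge be(20) and 22: 42
merge 42 and ze(53): 95
be sits 2 levels below the root, so its codeword is 2 bits.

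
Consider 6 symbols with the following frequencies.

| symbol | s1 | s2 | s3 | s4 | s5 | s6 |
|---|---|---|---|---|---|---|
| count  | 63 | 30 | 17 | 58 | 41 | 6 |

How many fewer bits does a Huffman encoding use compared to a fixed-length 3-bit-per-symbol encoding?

139

Fixed-length: 3 bits × 215 symbols = 645 bits.
Huffman merges:
combine s6(6), s3(17) → 23
combine 23, s2(30) → 53
combine s5(41), 53 → 94
combine s4(58), s1(63) → 121
combine 94, 121 → 215
Huffman total = 23 + 53 + 94 + 121 + 215 = 506 bits.
Saving = 645 − 506 = 139 bits.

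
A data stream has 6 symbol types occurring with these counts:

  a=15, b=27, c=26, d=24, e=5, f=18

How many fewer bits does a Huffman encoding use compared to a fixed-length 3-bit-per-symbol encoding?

Fixed-length: 3 bits × 115 symbols = 345 bits.
Huffman merges:
e(5) + a(15) → 20
f(18) + 20 → 38
d(24) + c(26) → 50
b(27) + 38 → 65
50 + 65 → 115
Huffman total = 20 + 38 + 50 + 65 + 115 = 288 bits.
Saving = 345 − 288 = 57 bits.

57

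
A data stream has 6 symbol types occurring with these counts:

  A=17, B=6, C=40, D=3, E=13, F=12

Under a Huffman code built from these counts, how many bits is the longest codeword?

Merge the two lowest-weight nodes at each step:
combine D(3), B(6) → 9
combine 9, F(12) → 21
combine E(13), A(17) → 30
combine 21, 30 → 51
combine C(40), 51 → 91
Maximum depth reached is 4.

4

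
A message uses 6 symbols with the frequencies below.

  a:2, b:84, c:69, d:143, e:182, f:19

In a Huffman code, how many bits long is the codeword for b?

Repeatedly merge the two smallest:
merge a(2) and f(19): 21
merge 21 and c(69): 90
merge b(84) and 90: 174
merge d(143) and 174: 317
merge e(182) and 317: 499
b's leaf is at depth 3, giving a 3-bit codeword.

3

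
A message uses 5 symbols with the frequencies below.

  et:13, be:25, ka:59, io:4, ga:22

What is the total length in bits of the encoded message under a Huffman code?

243

Build the Huffman tree bottom-up:
combine io(4), et(13) → 17
combine 17, ga(22) → 39
combine be(25), 39 → 64
combine ka(59), 64 → 123
Total encoded bits = sum of merged weights = 17 + 39 + 64 + 123 = 243.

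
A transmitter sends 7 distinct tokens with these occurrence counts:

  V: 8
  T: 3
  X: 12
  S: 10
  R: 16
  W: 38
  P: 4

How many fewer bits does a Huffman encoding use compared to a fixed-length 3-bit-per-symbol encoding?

Fixed-length: 3 bits × 91 symbols = 273 bits.
Huffman merges:
T(3) + P(4) → 7
7 + V(8) → 15
S(10) + X(12) → 22
15 + R(16) → 31
22 + 31 → 53
W(38) + 53 → 91
Huffman total = 7 + 15 + 22 + 31 + 53 + 91 = 219 bits.
Saving = 273 − 219 = 54 bits.

54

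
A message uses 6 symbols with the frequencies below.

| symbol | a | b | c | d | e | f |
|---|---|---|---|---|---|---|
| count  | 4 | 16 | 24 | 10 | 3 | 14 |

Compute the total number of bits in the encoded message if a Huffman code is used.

Greedily combine the two least-frequent nodes:
combine e(3), a(4) → 7
combine 7, d(10) → 17
combine f(14), b(16) → 30
combine 17, c(24) → 41
combine 30, 41 → 71
The encoded length is the sum of every internal node's weight: 7 + 17 + 30 + 41 + 71 = 166 bits.

166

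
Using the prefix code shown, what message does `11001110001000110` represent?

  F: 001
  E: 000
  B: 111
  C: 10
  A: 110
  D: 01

ADAFEA

Read left to right; each codeword is recognised as soon as it completes (prefix code):
  110→A | 01→D | 110→A | 001→F | 000→E | 110→A
Decoded message: ADAFEA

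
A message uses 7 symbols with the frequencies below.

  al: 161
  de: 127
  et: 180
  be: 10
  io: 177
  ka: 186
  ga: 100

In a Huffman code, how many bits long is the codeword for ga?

4

Huffman merges, smallest pair first:
merge be(10) and ga(100): 110
merge 110 and de(127): 237
merge al(161) and io(177): 338
merge et(180) and ka(186): 366
merge 237 and 338: 575
merge 366 and 575: 941
ga's leaf is at depth 4, giving a 4-bit codeword.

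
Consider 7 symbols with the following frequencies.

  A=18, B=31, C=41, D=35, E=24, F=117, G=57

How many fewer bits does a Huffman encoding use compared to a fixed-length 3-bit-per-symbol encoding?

132

Fixed-length: 3 bits × 323 symbols = 969 bits.
Huffman merges:
combine A(18), E(24) → 42
combine B(31), D(35) → 66
combine C(41), 42 → 83
combine G(57), 66 → 123
combine 83, F(117) → 200
combine 123, 200 → 323
Huffman total = 42 + 66 + 83 + 123 + 200 + 323 = 837 bits.
Saving = 969 − 837 = 132 bits.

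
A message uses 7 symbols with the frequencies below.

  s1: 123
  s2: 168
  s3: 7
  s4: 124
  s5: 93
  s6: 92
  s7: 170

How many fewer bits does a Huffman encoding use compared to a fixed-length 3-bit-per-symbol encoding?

Fixed-length: 3 bits × 777 symbols = 2331 bits.
Huffman merges:
combine s3(7), s6(92) → 99
combine s5(93), 99 → 192
combine s1(123), s4(124) → 247
combine s2(168), s7(170) → 338
combine 192, 247 → 439
combine 338, 439 → 777
Huffman total = 99 + 192 + 247 + 338 + 439 + 777 = 2092 bits.
Saving = 2331 − 2092 = 239 bits.

239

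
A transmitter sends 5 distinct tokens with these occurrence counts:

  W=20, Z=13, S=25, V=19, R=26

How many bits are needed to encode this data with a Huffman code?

238

Build the Huffman tree bottom-up:
merge Z(13) and V(19): 32
merge W(20) and S(25): 45
merge R(26) and 32: 58
merge 45 and 58: 103
Each symbol's bit-cost is frequency × depth; summing gives 238 bits (equivalently 32 + 45 + 58 + 103).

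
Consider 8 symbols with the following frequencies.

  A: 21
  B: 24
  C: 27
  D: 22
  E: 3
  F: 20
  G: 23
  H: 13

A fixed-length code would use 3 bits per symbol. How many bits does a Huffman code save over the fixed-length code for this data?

Fixed-length: 3 bits × 153 symbols = 459 bits.
Huffman merges:
merge E(3) and H(13): 16
merge 16 and F(20): 36
merge A(21) and D(22): 43
merge G(23) and B(24): 47
merge C(27) and 36: 63
merge 43 and 47: 90
merge 63 and 90: 153
Huffman total = 16 + 36 + 43 + 47 + 63 + 90 + 153 = 448 bits.
Saving = 459 − 448 = 11 bits.

11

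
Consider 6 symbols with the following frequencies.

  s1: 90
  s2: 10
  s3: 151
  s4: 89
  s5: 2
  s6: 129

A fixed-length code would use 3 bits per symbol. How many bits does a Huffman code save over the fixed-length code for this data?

358

Fixed-length: 3 bits × 471 symbols = 1413 bits.
Huffman merges:
combine s5(2), s2(10) → 12
combine 12, s4(89) → 101
combine s1(90), 101 → 191
combine s6(129), s3(151) → 280
combine 191, 280 → 471
Huffman total = 12 + 101 + 191 + 280 + 471 = 1055 bits.
Saving = 1413 − 1055 = 358 bits.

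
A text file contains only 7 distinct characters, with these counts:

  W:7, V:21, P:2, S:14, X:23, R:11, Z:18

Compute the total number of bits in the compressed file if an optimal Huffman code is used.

Merge the two smallest weights repeatedly:
P(2) + W(7) → 9
9 + R(11) → 20
S(14) + Z(18) → 32
20 + V(21) → 41
X(23) + 32 → 55
41 + 55 → 96
The encoded length is the sum of every internal node's weight: 9 + 20 + 32 + 41 + 55 + 96 = 253 bits.

253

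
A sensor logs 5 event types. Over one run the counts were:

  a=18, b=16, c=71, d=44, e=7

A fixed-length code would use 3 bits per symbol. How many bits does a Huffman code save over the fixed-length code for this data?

163

Fixed-length: 3 bits × 156 symbols = 468 bits.
Huffman merges:
combine e(7), b(16) → 23
combine a(18), 23 → 41
combine 41, d(44) → 85
combine c(71), 85 → 156
Huffman total = 23 + 41 + 85 + 156 = 305 bits.
Saving = 468 − 305 = 163 bits.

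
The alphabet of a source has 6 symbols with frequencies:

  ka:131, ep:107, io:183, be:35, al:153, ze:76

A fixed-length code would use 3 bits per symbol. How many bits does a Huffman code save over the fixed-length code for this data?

Fixed-length: 3 bits × 685 symbols = 2055 bits.
Huffman merges:
combine be(35), ze(76) → 111
combine ep(107), 111 → 218
combine ka(131), al(153) → 284
combine io(183), 218 → 401
combine 284, 401 → 685
Huffman total = 111 + 218 + 284 + 401 + 685 = 1699 bits.
Saving = 2055 − 1699 = 356 bits.

356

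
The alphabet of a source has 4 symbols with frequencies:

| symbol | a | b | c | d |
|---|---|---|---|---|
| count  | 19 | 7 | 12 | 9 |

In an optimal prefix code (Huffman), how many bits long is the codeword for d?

Build the tree from the bottom:
merge b(7) and d(9): 16
merge c(12) and 16: 28
merge a(19) and 28: 47
d sits 3 levels below the root, so its codeword is 3 bits.

3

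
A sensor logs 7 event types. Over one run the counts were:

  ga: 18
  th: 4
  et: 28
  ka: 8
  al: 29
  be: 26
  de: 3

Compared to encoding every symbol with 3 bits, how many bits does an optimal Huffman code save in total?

61

Fixed-length: 3 bits × 116 symbols = 348 bits.
Huffman merges:
merge de(3) and th(4): 7
merge 7 and ka(8): 15
merge 15 and ga(18): 33
merge be(26) and et(28): 54
merge al(29) and 33: 62
merge 54 and 62: 116
Huffman total = 7 + 15 + 33 + 54 + 62 + 116 = 287 bits.
Saving = 348 − 287 = 61 bits.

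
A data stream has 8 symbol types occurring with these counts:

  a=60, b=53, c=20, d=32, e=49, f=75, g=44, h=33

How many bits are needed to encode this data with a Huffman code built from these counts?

Greedily combine the two least-frequent nodes:
merge c(20) and d(32): 52
merge h(33) and g(44): 77
merge e(49) and 52: 101
merge b(53) and a(60): 113
merge f(75) and 77: 152
merge 101 and 113: 214
merge 152 and 214: 366
Total encoded bits = sum of merged weights = 52 + 77 + 101 + 113 + 152 + 214 + 366 = 1075.

1075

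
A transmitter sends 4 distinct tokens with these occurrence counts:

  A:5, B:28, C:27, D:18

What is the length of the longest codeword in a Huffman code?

Merge the two lowest-weight nodes at each step:
combine A(5), D(18) → 23
combine 23, C(27) → 50
combine B(28), 50 → 78
The rarest symbols sit at the bottom; the longest codeword is 3 bits.

3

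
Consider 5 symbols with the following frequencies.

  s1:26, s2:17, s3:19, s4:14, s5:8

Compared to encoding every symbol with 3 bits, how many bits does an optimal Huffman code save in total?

Fixed-length: 3 bits × 84 symbols = 252 bits.
Huffman merges:
combine s5(8), s4(14) → 22
combine s2(17), s3(19) → 36
combine 22, s1(26) → 48
combine 36, 48 → 84
Huffman total = 22 + 36 + 48 + 84 = 190 bits.
Saving = 252 − 190 = 62 bits.

62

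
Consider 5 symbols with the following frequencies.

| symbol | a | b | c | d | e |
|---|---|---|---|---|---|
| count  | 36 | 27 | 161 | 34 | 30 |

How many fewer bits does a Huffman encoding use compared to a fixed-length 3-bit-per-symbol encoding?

Fixed-length: 3 bits × 288 symbols = 864 bits.
Huffman merges:
b(27) + e(30) → 57
d(34) + a(36) → 70
57 + 70 → 127
127 + c(161) → 288
Huffman total = 57 + 70 + 127 + 288 = 542 bits.
Saving = 864 − 542 = 322 bits.

322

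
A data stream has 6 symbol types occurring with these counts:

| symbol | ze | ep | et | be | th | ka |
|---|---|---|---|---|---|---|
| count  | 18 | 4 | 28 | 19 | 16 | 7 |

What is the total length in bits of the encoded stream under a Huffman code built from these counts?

222

Greedily combine the two least-frequent nodes:
combine ep(4), ka(7) → 11
combine 11, th(16) → 27
combine ze(18), be(19) → 37
combine 27, et(28) → 55
combine 37, 55 → 92
Total encoded bits = sum of merged weights = 11 + 27 + 37 + 55 + 92 = 222.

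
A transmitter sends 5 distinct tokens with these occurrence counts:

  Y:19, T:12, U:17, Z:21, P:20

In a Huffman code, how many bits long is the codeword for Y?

2

Huffman merges, smallest pair first:
T(12) + U(17) → 29
Y(19) + P(20) → 39
Z(21) + 29 → 50
39 + 50 → 89
Y's leaf is at depth 2, giving a 2-bit codeword.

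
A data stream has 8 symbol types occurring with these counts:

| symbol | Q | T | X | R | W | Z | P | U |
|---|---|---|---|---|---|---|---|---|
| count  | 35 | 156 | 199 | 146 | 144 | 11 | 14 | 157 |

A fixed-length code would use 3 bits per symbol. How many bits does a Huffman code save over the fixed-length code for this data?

271

Fixed-length: 3 bits × 862 symbols = 2586 bits.
Huffman merges:
Z(11) + P(14) → 25
25 + Q(35) → 60
60 + W(144) → 204
R(146) + T(156) → 302
U(157) + X(199) → 356
204 + 302 → 506
356 + 506 → 862
Huffman total = 25 + 60 + 204 + 302 + 356 + 506 + 862 = 2315 bits.
Saving = 2586 − 2315 = 271 bits.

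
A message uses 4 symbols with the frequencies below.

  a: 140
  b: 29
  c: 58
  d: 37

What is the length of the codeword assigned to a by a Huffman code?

Build the tree from the bottom:
merge b(29) and d(37): 66
merge c(58) and 66: 124
merge 124 and a(140): 264
a sits one level below the root: a 1-bit codeword.

1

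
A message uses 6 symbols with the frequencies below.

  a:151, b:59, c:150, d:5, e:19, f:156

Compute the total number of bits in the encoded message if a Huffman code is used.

1187

Build the Huffman tree bottom-up:
d(5) + e(19) → 24
24 + b(59) → 83
83 + c(150) → 233
a(151) + f(156) → 307
233 + 307 → 540
Total encoded bits = sum of merged weights = 24 + 83 + 233 + 307 + 540 = 1187.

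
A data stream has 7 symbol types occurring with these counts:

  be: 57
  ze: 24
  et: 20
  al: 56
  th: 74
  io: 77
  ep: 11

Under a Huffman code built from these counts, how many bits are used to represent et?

Build the tree from the bottom:
ep(11) + et(20) → 31
ze(24) + 31 → 55
55 + al(56) → 111
be(57) + th(74) → 131
io(77) + 111 → 188
131 + 188 → 319
et sits 5 levels below the root, so its codeword is 5 bits.

5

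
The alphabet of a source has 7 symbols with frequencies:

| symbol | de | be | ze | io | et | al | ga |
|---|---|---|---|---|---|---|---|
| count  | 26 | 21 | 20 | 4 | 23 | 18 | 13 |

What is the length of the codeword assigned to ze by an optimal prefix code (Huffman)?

3

Build the tree from the bottom:
merge io(4) and ga(13): 17
merge 17 and al(18): 35
merge ze(20) and be(21): 41
merge et(23) and de(26): 49
merge 35 and 41: 76
merge 49 and 76: 125
The subtree containing ze is merged 3 times, so code length = 3.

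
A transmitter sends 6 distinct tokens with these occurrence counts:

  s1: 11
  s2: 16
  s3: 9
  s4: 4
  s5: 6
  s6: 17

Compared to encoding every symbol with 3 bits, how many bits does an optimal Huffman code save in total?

Fixed-length: 3 bits × 63 symbols = 189 bits.
Huffman merges:
s4(4) + s5(6) → 10
s3(9) + 10 → 19
s1(11) + s2(16) → 27
s6(17) + 19 → 36
27 + 36 → 63
Huffman total = 10 + 19 + 27 + 36 + 63 = 155 bits.
Saving = 189 − 155 = 34 bits.

34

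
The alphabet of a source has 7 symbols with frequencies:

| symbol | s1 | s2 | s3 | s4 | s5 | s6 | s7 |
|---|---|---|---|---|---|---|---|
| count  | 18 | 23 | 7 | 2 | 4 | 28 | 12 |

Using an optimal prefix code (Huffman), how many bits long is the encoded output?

232

Greedily combine the two least-frequent nodes:
s4(2) + s5(4) → 6
6 + s3(7) → 13
s7(12) + 13 → 25
s1(18) + s2(23) → 41
25 + s6(28) → 53
41 + 53 → 94
Total encoded bits = sum of merged weights = 6 + 13 + 25 + 41 + 53 + 94 = 232.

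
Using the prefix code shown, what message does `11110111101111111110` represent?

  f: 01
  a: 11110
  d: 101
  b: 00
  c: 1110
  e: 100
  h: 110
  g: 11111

Read left to right; each codeword is recognised as soon as it completes (prefix code):
  11110→a | 11110→a | 11111→g | 11110→a
Decoded message: aaga

aaga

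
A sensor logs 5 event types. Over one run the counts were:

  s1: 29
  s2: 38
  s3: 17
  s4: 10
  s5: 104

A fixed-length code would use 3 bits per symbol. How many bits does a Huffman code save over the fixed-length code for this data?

Fixed-length: 3 bits × 198 symbols = 594 bits.
Huffman merges:
s4(10) + s3(17) → 27
27 + s1(29) → 56
s2(38) + 56 → 94
94 + s5(104) → 198
Huffman total = 27 + 56 + 94 + 198 = 375 bits.
Saving = 594 − 375 = 219 bits.

219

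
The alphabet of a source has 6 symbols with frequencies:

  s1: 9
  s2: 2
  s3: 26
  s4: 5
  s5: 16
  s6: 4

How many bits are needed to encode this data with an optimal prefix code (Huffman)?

135

Merge the two smallest weights repeatedly:
combine s2(2), s6(4) → 6
combine s4(5), 6 → 11
combine s1(9), 11 → 20
combine s5(16), 20 → 36
combine s3(26), 36 → 62
Each symbol's bit-cost is frequency × depth; summing gives 135 bits (equivalently 6 + 11 + 20 + 36 + 62).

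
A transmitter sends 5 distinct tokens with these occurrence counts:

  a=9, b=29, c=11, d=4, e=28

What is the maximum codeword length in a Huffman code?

4

Merge the two lowest-weight nodes at each step:
combine d(4), a(9) → 13
combine c(11), 13 → 24
combine 24, e(28) → 52
combine b(29), 52 → 81
The first pair merged (d, a) ends up deepest, at depth 4.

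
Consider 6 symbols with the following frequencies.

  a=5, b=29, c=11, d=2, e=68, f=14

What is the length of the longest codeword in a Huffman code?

5

Merge the two lowest-weight nodes at each step:
merge d(2) and a(5): 7
merge 7 and c(11): 18
merge f(14) and 18: 32
merge b(29) and 32: 61
merge 61 and e(68): 129
Maximum depth reached is 5.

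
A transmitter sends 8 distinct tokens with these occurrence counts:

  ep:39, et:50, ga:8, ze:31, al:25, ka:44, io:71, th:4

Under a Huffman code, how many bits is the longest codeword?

5

Merge the two lowest-weight nodes at each step:
th(4) + ga(8) → 12
12 + al(25) → 37
ze(31) + 37 → 68
ep(39) + ka(44) → 83
et(50) + 68 → 118
io(71) + 83 → 154
118 + 154 → 272
Maximum depth reached is 5.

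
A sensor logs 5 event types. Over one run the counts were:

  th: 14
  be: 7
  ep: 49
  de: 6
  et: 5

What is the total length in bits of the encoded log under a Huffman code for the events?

Build the Huffman tree bottom-up:
combine et(5), de(6) → 11
combine be(7), 11 → 18
combine th(14), 18 → 32
combine 32, ep(49) → 81
Total encoded bits = sum of merged weights = 11 + 18 + 32 + 81 = 142.

142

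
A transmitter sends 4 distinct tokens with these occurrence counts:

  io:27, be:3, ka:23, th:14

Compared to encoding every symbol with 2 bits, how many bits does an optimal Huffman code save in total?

Fixed-length: 2 bits × 67 symbols = 134 bits.
Huffman merges:
combine be(3), th(14) → 17
combine 17, ka(23) → 40
combine io(27), 40 → 67
Huffman total = 17 + 40 + 67 = 124 bits.
Saving = 134 − 124 = 10 bits.

10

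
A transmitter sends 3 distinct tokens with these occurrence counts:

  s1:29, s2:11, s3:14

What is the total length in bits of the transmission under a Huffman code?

Build the Huffman tree bottom-up:
combine s2(11), s3(14) → 25
combine 25, s1(29) → 54
Each symbol's bit-cost is frequency × depth; summing gives 79 bits (equivalently 25 + 54).

79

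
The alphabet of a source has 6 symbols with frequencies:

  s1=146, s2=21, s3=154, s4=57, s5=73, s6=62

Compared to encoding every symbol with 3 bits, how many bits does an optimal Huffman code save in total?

Fixed-length: 3 bits × 513 symbols = 1539 bits.
Huffman merges:
s2(21) + s4(57) → 78
s6(62) + s5(73) → 135
78 + 135 → 213
s1(146) + s3(154) → 300
213 + 300 → 513
Huffman total = 78 + 135 + 213 + 300 + 513 = 1239 bits.
Saving = 1539 − 1239 = 300 bits.

300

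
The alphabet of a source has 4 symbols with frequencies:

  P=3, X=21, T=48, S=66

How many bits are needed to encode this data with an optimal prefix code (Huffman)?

Build the Huffman tree bottom-up:
merge P(3) and X(21): 24
merge 24 and T(48): 72
merge S(66) and 72: 138
Each symbol's bit-cost is frequency × depth; summing gives 234 bits (equivalently 24 + 72 + 138).

234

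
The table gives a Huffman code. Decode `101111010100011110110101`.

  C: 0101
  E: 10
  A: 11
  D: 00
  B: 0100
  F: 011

EAACDFAFC

Read left to right; each codeword is recognised as soon as it completes (prefix code):
  10→E | 11→A | 11→A | 0101→C | 00→D | 011→F | 11→A | 011→F | 0101→C
Decoded message: EAACDFAFC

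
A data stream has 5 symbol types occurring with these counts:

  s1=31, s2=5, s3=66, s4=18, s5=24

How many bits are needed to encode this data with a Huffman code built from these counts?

Build the Huffman tree bottom-up:
merge s2(5) and s4(18): 23
merge 23 and s5(24): 47
merge s1(31) and 47: 78
merge s3(66) and 78: 144
Total encoded bits = sum of merged weights = 23 + 47 + 78 + 144 = 292.

292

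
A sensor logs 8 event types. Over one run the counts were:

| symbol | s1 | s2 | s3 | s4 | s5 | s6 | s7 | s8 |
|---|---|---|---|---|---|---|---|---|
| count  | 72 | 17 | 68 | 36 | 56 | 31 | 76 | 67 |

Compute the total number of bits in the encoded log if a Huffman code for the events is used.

1241

Greedily combine the two least-frequent nodes:
combine s2(17), s6(31) → 48
combine s4(36), 48 → 84
combine s5(56), s8(67) → 123
combine s3(68), s1(72) → 140
combine s7(76), 84 → 160
combine 123, 140 → 263
combine 160, 263 → 423
Each symbol's bit-cost is frequency × depth; summing gives 1241 bits (equivalently 48 + 84 + 123 + 140 + 160 + 263 + 423).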